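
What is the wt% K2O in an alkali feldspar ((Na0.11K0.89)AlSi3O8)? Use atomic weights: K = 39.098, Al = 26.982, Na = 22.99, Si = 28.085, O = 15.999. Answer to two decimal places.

15.16 wt%

Molar mass of (Na0.11K0.89)AlSi3O8 = 0.11*22.99 + 0.89*39.098 + 1*26.982 + 3*28.085 + 8*15.999 = 276.555 g/mol.
Each formula unit contains 0.89 K, equivalent to 0.89/2 = 0.4450 mol K2O.
M(K2O) = 2×39.098 + 1×15.999 = 94.195 g/mol.
Mass of K2O per formula unit = 0.4450 × 94.195 = 41.917 g.
K2O wt% = 41.917 / 276.555 × 100 = 15.16%.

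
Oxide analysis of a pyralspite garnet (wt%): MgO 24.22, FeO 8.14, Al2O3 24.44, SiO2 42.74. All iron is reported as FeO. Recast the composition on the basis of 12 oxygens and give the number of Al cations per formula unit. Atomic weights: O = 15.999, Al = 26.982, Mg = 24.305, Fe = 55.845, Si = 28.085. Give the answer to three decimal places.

2.014 Al apfu

24.22 wt% MgO ÷ 40.304 g/mol = 0.60093 mol, giving 0.60093 Mg and 0.60093 O.
8.14 wt% FeO ÷ 71.844 g/mol = 0.11330 mol, giving 0.11330 Fe and 0.11330 O.
24.44 wt% Al2O3 ÷ 101.961 g/mol = 0.23970 mol, giving 0.47940 Al and 0.71910 O.
42.74 wt% SiO2 ÷ 60.083 g/mol = 0.71135 mol, giving 0.71135 Si and 1.42270 O.
Oxygen sums to 2.85603; scaling by 12/2.85603 = 4.20164 puts the formula on 12 O.
Al: 0.47940 × 4.20164 = 2.014 atoms per formula unit.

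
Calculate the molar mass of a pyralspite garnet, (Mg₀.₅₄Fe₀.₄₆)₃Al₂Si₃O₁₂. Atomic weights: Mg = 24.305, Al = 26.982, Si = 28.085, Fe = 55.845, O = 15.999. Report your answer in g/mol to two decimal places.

446.65 g/mol

Mg: 1.62 × 24.305 = 39.3741
Fe: 1.38 × 55.845 = 77.0661
Al: 2 × 26.982 = 53.9640
Si: 3 × 28.085 = 84.2550
O: 12 × 15.999 = 191.9880
Summing the contributions gives the formula mass.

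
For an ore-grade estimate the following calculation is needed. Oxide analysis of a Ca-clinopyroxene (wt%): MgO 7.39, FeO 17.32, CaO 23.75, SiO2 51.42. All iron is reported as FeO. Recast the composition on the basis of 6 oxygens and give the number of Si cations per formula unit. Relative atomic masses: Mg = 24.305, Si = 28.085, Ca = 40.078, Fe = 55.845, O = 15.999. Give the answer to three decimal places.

MgO (M=40.304): mol = 0.18336; Mg = 0.18336, O = 0.18336.
FeO (M=71.844): mol = 0.24108; Fe = 0.24108, O = 0.24108.
CaO (M=56.077): mol = 0.42352; Ca = 0.42352, O = 0.42352.
SiO2 (M=60.083): mol = 0.85582; Si = 0.85582, O = 1.71164.
ΣO = 2.55960; factor = 6/ΣO = 2.34412.
Si apfu = 0.85582 × 2.34412 = 2.006.

2.006 Si apfu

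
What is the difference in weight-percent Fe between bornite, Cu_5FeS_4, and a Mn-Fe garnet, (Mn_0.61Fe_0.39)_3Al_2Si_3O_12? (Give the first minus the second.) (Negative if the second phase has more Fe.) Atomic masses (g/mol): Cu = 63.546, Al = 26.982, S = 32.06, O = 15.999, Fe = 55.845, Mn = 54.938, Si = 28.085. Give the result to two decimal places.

-2.04 percentage points

First mineral: 55.845 g Fe in 501.815 g formula = 11.13 wt% Fe.
Second mineral: 65.339 g Fe in 496.082 g formula = 13.17 wt% Fe.
11.13% − 13.17% gives a difference of -2.04 percentage points.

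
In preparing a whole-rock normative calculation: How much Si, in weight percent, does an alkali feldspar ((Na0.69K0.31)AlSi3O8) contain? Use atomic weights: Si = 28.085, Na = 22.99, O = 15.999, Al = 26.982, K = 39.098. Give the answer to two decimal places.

M((Na0.69K0.31)AlSi3O8) = 267.212 g/mol.
Si contributes 3 × 28.085 = 84.255 g per mole.
84.255/267.212 = 0.3153 → 31.53%.

31.53 weight percent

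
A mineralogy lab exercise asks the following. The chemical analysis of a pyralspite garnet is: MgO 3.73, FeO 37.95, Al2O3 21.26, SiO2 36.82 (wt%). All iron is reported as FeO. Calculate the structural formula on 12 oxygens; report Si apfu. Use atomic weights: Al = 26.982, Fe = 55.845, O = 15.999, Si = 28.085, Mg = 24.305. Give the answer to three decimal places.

MgO (M=40.304): mol = 0.09255; Mg = 0.09255, O = 0.09255.
FeO (M=71.844): mol = 0.52823; Fe = 0.52823, O = 0.52823.
Al2O3 (M=101.961): mol = 0.20851; Al = 0.41702, O = 0.62553.
SiO2 (M=60.083): mol = 0.61282; Si = 0.61282, O = 1.22564.
ΣO = 2.47195; factor = 12/ΣO = 4.85447.
Si apfu = 0.61282 × 4.85447 = 2.975.

2.975 Si apfu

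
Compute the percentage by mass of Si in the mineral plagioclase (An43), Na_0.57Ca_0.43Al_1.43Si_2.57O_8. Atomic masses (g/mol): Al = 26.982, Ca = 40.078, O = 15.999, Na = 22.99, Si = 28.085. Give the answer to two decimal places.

Molar mass of Na_0.57Ca_0.43Al_1.43Si_2.57O_8: 0.57×22.99 + 0.43×40.078 + 1.43×26.982 + 2.57×28.085 + 8×15.999 = 269.093 g/mol.
Mass of Si per formula unit: 2.57 × 28.085 = 72.178 g.
Weight fraction Si = 72.178 / 269.093 = 0.2682.

26.82 mass %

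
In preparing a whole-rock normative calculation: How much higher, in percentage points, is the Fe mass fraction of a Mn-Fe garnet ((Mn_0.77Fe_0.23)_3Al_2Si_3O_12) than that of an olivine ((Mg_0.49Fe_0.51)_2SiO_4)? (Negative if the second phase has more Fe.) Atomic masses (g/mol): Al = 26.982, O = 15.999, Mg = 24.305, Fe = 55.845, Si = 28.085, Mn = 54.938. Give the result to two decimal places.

First mineral: 38.533 g Fe in 495.647 g formula = 7.77 wt% Fe.
Second mineral: 56.962 g Fe in 172.862 g formula = 32.95 wt% Fe.
7.77% − 32.95% gives a difference of -25.18 percentage points.

-25.18 percentage points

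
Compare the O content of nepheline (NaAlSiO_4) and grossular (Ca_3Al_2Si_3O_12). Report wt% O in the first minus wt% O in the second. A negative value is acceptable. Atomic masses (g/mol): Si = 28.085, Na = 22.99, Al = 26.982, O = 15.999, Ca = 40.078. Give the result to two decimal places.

2.43 percentage points

O in NaAlSiO_4: molar mass 142.053 g/mol; 4×15.999 = 63.996 g → 45.05 wt%.
O in Ca_3Al_2Si_3O_12: molar mass 450.441 g/mol; 12×15.999 = 191.988 g → 42.62 wt%.
Difference = 45.05 − 42.62 = 2.43 percentage points.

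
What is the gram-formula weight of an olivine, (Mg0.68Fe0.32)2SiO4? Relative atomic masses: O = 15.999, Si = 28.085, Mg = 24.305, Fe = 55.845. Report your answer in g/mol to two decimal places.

160.88 g/mol

M = 1.36·24.305 + 0.64·55.845 + 1·28.085 + 4·15.999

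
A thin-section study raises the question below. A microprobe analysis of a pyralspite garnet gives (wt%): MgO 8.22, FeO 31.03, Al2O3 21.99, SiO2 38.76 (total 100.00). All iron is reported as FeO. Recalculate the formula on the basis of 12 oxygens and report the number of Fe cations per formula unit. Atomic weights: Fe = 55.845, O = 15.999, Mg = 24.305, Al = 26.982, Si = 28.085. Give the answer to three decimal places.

MgO: 8.22/40.304 = 0.20395 mol → 0.20395 mol Mg, 0.20395 mol O.
FeO: 31.03/71.844 = 0.43191 mol → 0.43191 mol Fe, 0.43191 mol O.
Al2O3: 21.99/101.961 = 0.21567 mol → 0.43134 mol Al, 0.64701 mol O.
SiO2: 38.76/60.083 = 0.64511 mol → 0.64511 mol Si, 1.29022 mol O.
Total oxygen = 2.57309 mol. Normalization factor = 12/2.57309 = 4.66365.
Fe per 12 O = 0.43191 × 4.66365 = 2.014.

2.014 Fe apfu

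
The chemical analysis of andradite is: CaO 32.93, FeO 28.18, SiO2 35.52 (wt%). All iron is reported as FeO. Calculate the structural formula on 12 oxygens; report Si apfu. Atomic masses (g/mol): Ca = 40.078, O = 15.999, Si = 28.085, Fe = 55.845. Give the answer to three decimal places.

CaO (M=56.077): mol = 0.58723; Ca = 0.58723, O = 0.58723.
FeO (M=71.844): mol = 0.39224; Fe = 0.39224, O = 0.39224.
SiO2 (M=60.083): mol = 0.59118; Si = 0.59118, O = 1.18236.
ΣO = 2.16183; factor = 12/ΣO = 5.55085.
Si apfu = 0.59118 × 5.55085 = 3.282.

3.282 Si apfu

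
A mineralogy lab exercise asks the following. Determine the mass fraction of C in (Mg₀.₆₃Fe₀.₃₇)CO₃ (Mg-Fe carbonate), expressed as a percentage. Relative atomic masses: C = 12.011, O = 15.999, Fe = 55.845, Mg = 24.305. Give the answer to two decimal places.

12.51 weight percent

M((Mg₀.₆₃Fe₀.₃₇)CO₃) = 95.983 g/mol.
C contributes 1 × 12.011 = 12.011 g per mole.
12.011/95.983 = 0.1251 → 12.51%.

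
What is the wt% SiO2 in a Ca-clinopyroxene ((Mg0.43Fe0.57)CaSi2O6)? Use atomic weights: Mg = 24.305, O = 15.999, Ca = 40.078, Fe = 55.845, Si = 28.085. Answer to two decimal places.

M((Mg0.43Fe0.57)CaSi2O6) = 234.525 g/mol; M(SiO2) = 60.083 g/mol.
Moles SiO2 per formula unit = 2 Si ÷ 1 = 2.0000.
SiO2 fraction = (2.0000 × 60.083) / 234.525 = 120.166/234.525 = 0.5124.

51.24 wt%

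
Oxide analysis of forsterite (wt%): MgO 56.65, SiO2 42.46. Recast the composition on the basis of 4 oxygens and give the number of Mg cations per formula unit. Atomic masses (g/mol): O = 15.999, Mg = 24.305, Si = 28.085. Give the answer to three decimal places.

1.994 Mg apfu

MgO (M=40.304): mol = 1.40557; Mg = 1.40557, O = 1.40557.
SiO2 (M=60.083): mol = 0.70669; Si = 0.70669, O = 1.41338.
ΣO = 2.81895; factor = 4/ΣO = 1.41897.
Mg apfu = 1.40557 × 1.41897 = 1.994.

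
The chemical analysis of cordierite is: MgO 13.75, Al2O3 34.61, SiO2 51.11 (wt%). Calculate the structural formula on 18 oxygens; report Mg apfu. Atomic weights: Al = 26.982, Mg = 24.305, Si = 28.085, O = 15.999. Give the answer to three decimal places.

MgO (M=40.304): mol = 0.34116; Mg = 0.34116, O = 0.34116.
Al2O3 (M=101.961): mol = 0.33944; Al = 0.67888, O = 1.01832.
SiO2 (M=60.083): mol = 0.85066; Si = 0.85066, O = 1.70132.
ΣO = 3.06080; factor = 18/ΣO = 5.88082.
Mg apfu = 0.34116 × 5.88082 = 2.006.

2.006 Mg apfu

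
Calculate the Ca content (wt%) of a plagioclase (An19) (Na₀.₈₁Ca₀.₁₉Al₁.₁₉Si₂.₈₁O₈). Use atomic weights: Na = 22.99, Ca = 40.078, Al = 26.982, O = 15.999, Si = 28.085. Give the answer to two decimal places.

2.87 wt%

Formula mass = 0.81·22.99 + 0.19·40.078 + 1.19·26.982 + 2.81·28.085 + 8·15.999 = 265.256 g/mol, of which 7.615 g is Ca.
So Ca makes up 7.615/265.256 = 0.0287 of the mass, i.e. 2.87%.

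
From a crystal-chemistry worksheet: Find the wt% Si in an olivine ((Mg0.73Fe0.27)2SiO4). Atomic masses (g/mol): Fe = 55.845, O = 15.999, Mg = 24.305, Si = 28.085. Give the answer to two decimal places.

Formula mass = 1.46·24.305 + 0.54·55.845 + 1·28.085 + 4·15.999 = 157.723 g/mol, of which 28.085 g is Si.
So Si makes up 28.085/157.723 = 0.1781 of the mass, i.e. 17.81%.

17.81 mass %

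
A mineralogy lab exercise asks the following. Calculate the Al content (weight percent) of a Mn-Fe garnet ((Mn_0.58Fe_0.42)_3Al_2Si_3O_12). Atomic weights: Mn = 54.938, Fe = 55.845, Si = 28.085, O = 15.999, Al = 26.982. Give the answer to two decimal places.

Molar mass of (Mn_0.58Fe_0.42)_3Al_2Si_3O_12: 1.74*54.938 + 1.26*55.845 + 2*26.982 + 3*28.085 + 12*15.999 = 496.164 g/mol.
Mass of Al per formula unit: 2 × 26.982 = 53.964 g.
Weight fraction Al = 53.964 / 496.164 = 0.1088.

10.88 weight percent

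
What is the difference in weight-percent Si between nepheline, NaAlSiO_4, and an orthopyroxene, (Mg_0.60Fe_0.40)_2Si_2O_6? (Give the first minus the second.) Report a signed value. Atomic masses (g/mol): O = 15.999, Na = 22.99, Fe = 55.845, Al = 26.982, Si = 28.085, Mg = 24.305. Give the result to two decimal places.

First mineral: 28.085 g Si in 142.053 g formula = 19.77 wt% Si.
Second mineral: 56.170 g Si in 226.006 g formula = 24.85 wt% Si.
19.77% − 24.85% gives a difference of -5.08 percentage points.

-5.08 percentage points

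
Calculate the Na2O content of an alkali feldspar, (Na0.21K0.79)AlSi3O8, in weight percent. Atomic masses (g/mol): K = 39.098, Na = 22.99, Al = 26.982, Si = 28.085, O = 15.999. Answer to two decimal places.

M((Na0.21K0.79)AlSi3O8) = 274.944 g/mol; M(Na2O) = 61.979 g/mol.
Moles Na2O per formula unit = 0.21 Na ÷ 2 = 0.1050.
Na2O fraction = (0.1050 × 61.979) / 274.944 = 6.508/274.944 = 0.0237.

2.37 wt%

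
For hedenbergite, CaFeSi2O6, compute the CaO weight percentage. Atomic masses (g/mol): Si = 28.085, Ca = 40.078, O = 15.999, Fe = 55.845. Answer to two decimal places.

M(CaFeSi2O6) = 248.087 g/mol; M(CaO) = 56.077 g/mol.
Moles CaO per formula unit = 1 Ca ÷ 1 = 1.0000.
CaO fraction = (1.0000 × 56.077) / 248.087 = 56.077/248.087 = 0.2260.

22.60 wt%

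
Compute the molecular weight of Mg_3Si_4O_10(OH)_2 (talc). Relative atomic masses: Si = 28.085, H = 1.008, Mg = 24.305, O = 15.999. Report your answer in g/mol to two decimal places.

Mg: 3 × 24.305 = 72.9150
Si: 4 × 28.085 = 112.3400
O: 12 × 15.999 = 191.9880
H: 2 × 1.008 = 2.0160
Summing the contributions gives the formula mass.

379.26 g/mol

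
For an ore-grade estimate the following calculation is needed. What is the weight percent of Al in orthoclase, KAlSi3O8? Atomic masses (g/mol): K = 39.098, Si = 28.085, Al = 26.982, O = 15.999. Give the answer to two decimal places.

Molar mass of KAlSi3O8: 1*39.098 + 1*26.982 + 3*28.085 + 8*15.999 = 278.327 g/mol.
Mass of Al per formula unit: 1 × 26.982 = 26.982 g.
Weight fraction Al = 26.982 / 278.327 = 0.0969.

9.69 mass %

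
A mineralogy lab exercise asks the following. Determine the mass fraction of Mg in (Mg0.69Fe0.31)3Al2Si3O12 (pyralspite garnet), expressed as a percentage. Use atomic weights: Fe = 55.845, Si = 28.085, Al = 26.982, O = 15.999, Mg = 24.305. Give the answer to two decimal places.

Molar mass of (Mg0.69Fe0.31)3Al2Si3O12: 2.07·24.305 + 0.93·55.845 + 2·26.982 + 3·28.085 + 12·15.999 = 432.454 g/mol.
Mass of Mg per formula unit: 2.07 × 24.305 = 50.311 g.
Weight fraction Mg = 50.311 / 432.454 = 0.1163.

11.63 weight percent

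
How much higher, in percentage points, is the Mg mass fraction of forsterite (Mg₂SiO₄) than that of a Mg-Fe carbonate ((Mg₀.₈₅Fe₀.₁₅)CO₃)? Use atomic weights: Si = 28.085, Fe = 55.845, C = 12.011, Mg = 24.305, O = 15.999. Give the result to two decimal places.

11.35 percentage points

First mineral: 48.610 g Mg in 140.691 g formula = 34.55 wt% Mg.
Second mineral: 20.659 g Mg in 89.044 g formula = 23.20 wt% Mg.
34.55% − 23.20% gives a difference of 11.35 percentage points.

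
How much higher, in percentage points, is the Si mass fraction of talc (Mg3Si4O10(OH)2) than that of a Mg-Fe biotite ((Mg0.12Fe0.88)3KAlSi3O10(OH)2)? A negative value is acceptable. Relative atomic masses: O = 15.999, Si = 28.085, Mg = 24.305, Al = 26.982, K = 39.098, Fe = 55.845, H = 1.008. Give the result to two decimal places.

Si in Mg3Si4O10(OH)2: molar mass 379.259 g/mol; 4×28.085 = 112.340 g → 29.62 wt%.
Si in (Mg0.12Fe0.88)3KAlSi3O10(OH)2: molar mass 500.520 g/mol; 3×28.085 = 84.255 g → 16.83 wt%.
Difference = 29.62 − 16.83 = 12.79 percentage points.

12.79 percentage points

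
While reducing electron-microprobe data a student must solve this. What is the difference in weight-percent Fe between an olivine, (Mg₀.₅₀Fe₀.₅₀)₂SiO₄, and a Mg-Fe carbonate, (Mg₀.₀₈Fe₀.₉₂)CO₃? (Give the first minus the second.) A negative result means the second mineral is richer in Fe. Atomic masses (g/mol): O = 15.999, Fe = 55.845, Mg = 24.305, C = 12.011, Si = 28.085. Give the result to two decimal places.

Fe in (Mg₀.₅₀Fe₀.₅₀)₂SiO₄: molar mass 172.231 g/mol; 1×55.845 = 55.845 g → 32.42 wt%.
Fe in (Mg₀.₀₈Fe₀.₉₂)CO₃: molar mass 113.330 g/mol; 0.92×55.845 = 51.377 g → 45.33 wt%.
Difference = 32.42 − 45.33 = -12.91 percentage points.

-12.91 percentage points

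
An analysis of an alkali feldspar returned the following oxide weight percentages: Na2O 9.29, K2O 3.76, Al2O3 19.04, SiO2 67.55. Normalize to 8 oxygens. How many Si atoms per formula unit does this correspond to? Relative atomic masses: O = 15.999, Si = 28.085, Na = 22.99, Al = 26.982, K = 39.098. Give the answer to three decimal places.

Na2O (M=61.979): mol = 0.14989; Na = 0.29978, O = 0.14989.
K2O (M=94.195): mol = 0.03992; K = 0.07984, O = 0.03992.
Al2O3 (M=101.961): mol = 0.18674; Al = 0.37348, O = 0.56022.
SiO2 (M=60.083): mol = 1.12428; Si = 1.12428, O = 2.24856.
ΣO = 2.99859; factor = 8/ΣO = 2.66792.
Si apfu = 1.12428 × 2.66792 = 2.999.

2.999 Si apfu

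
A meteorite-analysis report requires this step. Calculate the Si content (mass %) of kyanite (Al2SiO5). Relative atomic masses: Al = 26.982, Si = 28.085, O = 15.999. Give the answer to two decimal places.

M(Al2SiO5) = 162.044 g/mol.
Si contributes 1 × 28.085 = 28.085 g per mole.
28.085/162.044 = 0.1733 → 17.33%.

17.33 mass %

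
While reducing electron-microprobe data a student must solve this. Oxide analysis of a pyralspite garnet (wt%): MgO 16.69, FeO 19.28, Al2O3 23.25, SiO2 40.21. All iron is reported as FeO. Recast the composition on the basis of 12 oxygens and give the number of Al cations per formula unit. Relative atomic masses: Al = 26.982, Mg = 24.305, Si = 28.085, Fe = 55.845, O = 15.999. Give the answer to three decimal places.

16.69 wt% MgO ÷ 40.304 g/mol = 0.41410 mol, giving 0.41410 Mg and 0.41410 O.
19.28 wt% FeO ÷ 71.844 g/mol = 0.26836 mol, giving 0.26836 Fe and 0.26836 O.
23.25 wt% Al2O3 ÷ 101.961 g/mol = 0.22803 mol, giving 0.45606 Al and 0.68409 O.
40.21 wt% SiO2 ÷ 60.083 g/mol = 0.66924 mol, giving 0.66924 Si and 1.33848 O.
Oxygen sums to 2.70503; scaling by 12/2.70503 = 4.43618 puts the formula on 12 O.
Al: 0.45606 × 4.43618 = 2.023 atoms per formula unit.

2.023 Al apfu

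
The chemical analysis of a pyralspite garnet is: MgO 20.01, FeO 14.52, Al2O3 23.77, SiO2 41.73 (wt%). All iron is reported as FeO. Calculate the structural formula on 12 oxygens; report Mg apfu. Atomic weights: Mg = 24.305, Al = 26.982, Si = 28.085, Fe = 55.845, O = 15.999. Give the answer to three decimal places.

2.138 Mg apfu

MgO: 20.01/40.304 = 0.49648 mol → 0.49648 mol Mg, 0.49648 mol O.
FeO: 14.52/71.844 = 0.20210 mol → 0.20210 mol Fe, 0.20210 mol O.
Al2O3: 23.77/101.961 = 0.23313 mol → 0.46626 mol Al, 0.69939 mol O.
SiO2: 41.73/60.083 = 0.69454 mol → 0.69454 mol Si, 1.38908 mol O.
Total oxygen = 2.78705 mol. Normalization factor = 12/2.78705 = 4.30563.
Mg per 12 O = 0.49648 × 4.30563 = 2.138.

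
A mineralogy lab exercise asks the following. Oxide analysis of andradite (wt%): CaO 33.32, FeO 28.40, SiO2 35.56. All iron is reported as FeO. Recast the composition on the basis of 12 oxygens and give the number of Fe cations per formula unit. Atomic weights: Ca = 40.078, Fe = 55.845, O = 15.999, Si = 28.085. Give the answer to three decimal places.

CaO (M=56.077): mol = 0.59418; Ca = 0.59418, O = 0.59418.
FeO (M=71.844): mol = 0.39530; Fe = 0.39530, O = 0.39530.
SiO2 (M=60.083): mol = 0.59185; Si = 0.59185, O = 1.18370.
ΣO = 2.17318; factor = 12/ΣO = 5.52186.
Fe apfu = 0.39530 × 5.52186 = 2.183.

2.183 Fe apfu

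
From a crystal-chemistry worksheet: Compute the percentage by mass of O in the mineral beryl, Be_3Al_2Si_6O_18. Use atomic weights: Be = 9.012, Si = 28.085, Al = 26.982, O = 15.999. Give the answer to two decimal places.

Formula mass = 3×9.012 + 2×26.982 + 6×28.085 + 18×15.999 = 537.492 g/mol, of which 287.982 g is O.
So O makes up 287.982/537.492 = 0.5358 of the mass, i.e. 53.58%.

53.58 mass %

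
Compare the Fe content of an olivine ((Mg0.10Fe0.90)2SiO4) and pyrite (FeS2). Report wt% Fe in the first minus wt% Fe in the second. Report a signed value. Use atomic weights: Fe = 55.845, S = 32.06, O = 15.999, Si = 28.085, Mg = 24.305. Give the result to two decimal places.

4.36 percentage points

Fe in (Mg0.10Fe0.90)2SiO4: molar mass 197.463 g/mol; 1.80×55.845 = 100.521 g → 50.91 wt%.
Fe in FeS2: molar mass 119.965 g/mol; 1×55.845 = 55.845 g → 46.55 wt%.
Difference = 50.91 − 46.55 = 4.36 percentage points.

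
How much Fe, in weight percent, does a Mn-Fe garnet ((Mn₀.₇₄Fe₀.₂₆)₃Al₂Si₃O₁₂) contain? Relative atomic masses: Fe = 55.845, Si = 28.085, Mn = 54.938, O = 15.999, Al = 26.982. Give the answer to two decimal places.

M((Mn₀.₇₄Fe₀.₂₆)₃Al₂Si₃O₁₂) = 495.728 g/mol.
Fe contributes 0.78 × 55.845 = 43.559 g per mole.
43.559/495.728 = 0.0879 → 8.79%.

8.79 weight percent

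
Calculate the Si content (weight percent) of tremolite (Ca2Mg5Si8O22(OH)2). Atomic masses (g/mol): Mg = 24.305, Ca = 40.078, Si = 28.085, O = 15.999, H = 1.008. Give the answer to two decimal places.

27.66 weight percent

M(Ca2Mg5Si8O22(OH)2) = 812.353 g/mol.
Si contributes 8 × 28.085 = 224.680 g per mole.
224.680/812.353 = 0.2766 → 27.66%.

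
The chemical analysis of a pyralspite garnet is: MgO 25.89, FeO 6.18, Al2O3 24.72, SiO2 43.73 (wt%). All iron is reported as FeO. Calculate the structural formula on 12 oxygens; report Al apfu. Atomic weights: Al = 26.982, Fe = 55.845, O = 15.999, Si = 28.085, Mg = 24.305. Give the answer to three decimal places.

1.999 Al apfu

MgO: 25.89/40.304 = 0.64237 mol → 0.64237 mol Mg, 0.64237 mol O.
FeO: 6.18/71.844 = 0.08602 mol → 0.08602 mol Fe, 0.08602 mol O.
Al2O3: 24.72/101.961 = 0.24245 mol → 0.48490 mol Al, 0.72735 mol O.
SiO2: 43.73/60.083 = 0.72783 mol → 0.72783 mol Si, 1.45566 mol O.
Total oxygen = 2.91140 mol. Normalization factor = 12/2.91140 = 4.12173.
Al per 12 O = 0.48490 × 4.12173 = 1.999.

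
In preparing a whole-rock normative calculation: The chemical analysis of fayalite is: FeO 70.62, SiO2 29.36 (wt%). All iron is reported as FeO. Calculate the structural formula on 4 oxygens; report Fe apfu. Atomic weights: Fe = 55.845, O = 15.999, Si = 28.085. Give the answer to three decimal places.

2.006 Fe apfu

70.62 wt% FeO ÷ 71.844 g/mol = 0.98296 mol, giving 0.98296 Fe and 0.98296 O.
29.36 wt% SiO2 ÷ 60.083 g/mol = 0.48866 mol, giving 0.48866 Si and 0.97732 O.
Oxygen sums to 1.96028; scaling by 4/1.96028 = 2.04052 puts the formula on 4 O.
Fe: 0.98296 × 2.04052 = 2.006 atoms per formula unit.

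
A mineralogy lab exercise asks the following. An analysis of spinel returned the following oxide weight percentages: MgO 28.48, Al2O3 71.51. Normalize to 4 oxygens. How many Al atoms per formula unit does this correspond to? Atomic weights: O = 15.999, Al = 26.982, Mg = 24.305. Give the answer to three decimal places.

1.996 Al apfu

28.48 wt% MgO ÷ 40.304 g/mol = 0.70663 mol, giving 0.70663 Mg and 0.70663 O.
71.51 wt% Al2O3 ÷ 101.961 g/mol = 0.70135 mol, giving 1.40270 Al and 2.10405 O.
Oxygen sums to 2.81068; scaling by 4/2.81068 = 1.42314 puts the formula on 4 O.
Al: 1.40270 × 1.42314 = 1.996 atoms per formula unit.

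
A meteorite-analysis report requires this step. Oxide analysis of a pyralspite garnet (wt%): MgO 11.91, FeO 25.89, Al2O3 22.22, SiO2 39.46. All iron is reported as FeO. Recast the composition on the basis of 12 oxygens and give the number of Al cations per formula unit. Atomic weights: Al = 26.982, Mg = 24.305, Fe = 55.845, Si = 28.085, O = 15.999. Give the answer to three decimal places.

1.994 Al apfu

MgO (M=40.304): mol = 0.29550; Mg = 0.29550, O = 0.29550.
FeO (M=71.844): mol = 0.36036; Fe = 0.36036, O = 0.36036.
Al2O3 (M=101.961): mol = 0.21793; Al = 0.43586, O = 0.65379.
SiO2 (M=60.083): mol = 0.65676; Si = 0.65676, O = 1.31352.
ΣO = 2.62317; factor = 12/ΣO = 4.57462.
Al apfu = 0.43586 × 4.57462 = 1.994.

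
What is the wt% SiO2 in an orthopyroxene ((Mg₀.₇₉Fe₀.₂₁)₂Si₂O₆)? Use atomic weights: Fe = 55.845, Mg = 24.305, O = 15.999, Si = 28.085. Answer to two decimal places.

Molar mass of (Mg₀.₇₉Fe₀.₂₁)₂Si₂O₆ = 1.58×24.305 + 0.42×55.845 + 2×28.085 + 6×15.999 = 214.021 g/mol.
Each formula unit contains 2 Si, equivalent to 2/1 = 2.0000 mol SiO2.
M(SiO2) = 1×28.085 + 2×15.999 = 60.083 g/mol.
Mass of SiO2 per formula unit = 2.0000 × 60.083 = 120.166 g.
SiO2 wt% = 120.166 / 214.021 × 100 = 56.15%.

56.15 wt%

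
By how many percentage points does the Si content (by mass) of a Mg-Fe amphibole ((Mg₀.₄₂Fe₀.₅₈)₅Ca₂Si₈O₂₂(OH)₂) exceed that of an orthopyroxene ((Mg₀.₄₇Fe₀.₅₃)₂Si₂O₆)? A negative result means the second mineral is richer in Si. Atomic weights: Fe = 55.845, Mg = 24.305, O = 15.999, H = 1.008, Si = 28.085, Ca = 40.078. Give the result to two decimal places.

Si in (Mg₀.₄₂Fe₀.₅₈)₅Ca₂Si₈O₂₂(OH)₂: molar mass 903.819 g/mol; 8×28.085 = 224.680 g → 24.86 wt%.
Si in (Mg₀.₄₇Fe₀.₅₃)₂Si₂O₆: molar mass 234.206 g/mol; 2×28.085 = 56.170 g → 23.98 wt%.
Difference = 24.86 − 23.98 = 0.88 percentage points.

0.88 percentage points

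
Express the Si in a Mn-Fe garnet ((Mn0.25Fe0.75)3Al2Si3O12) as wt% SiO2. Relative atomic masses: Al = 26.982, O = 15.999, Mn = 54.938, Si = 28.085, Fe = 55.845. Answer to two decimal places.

36.26 wt%

Formula mass = 497.062 g/mol.
3 Si → 3.0000 mol SiO2 per formula unit; M(SiO2) = 60.083, so SiO2 mass = 180.249 g.
180.249/497.062 × 100 = 36.26 wt%.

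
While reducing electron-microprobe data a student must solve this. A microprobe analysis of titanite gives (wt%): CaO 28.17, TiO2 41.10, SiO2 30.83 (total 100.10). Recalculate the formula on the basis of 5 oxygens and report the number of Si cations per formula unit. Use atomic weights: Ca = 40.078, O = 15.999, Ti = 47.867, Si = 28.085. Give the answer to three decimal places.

CaO (M=56.077): mol = 0.50234; Ca = 0.50234, O = 0.50234.
TiO2 (M=79.865): mol = 0.51462; Ti = 0.51462, O = 1.02924.
SiO2 (M=60.083): mol = 0.51312; Si = 0.51312, O = 1.02624.
ΣO = 2.55782; factor = 5/ΣO = 1.95479.
Si apfu = 0.51312 × 1.95479 = 1.003.

1.003 Si apfu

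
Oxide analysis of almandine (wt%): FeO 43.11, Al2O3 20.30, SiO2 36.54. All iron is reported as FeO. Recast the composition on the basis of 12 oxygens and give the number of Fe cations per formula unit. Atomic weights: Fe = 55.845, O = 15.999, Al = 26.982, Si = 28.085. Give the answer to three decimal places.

FeO (M=71.844): mol = 0.60005; Fe = 0.60005, O = 0.60005.
Al2O3 (M=101.961): mol = 0.19910; Al = 0.39820, O = 0.59730.
SiO2 (M=60.083): mol = 0.60816; Si = 0.60816, O = 1.21632.
ΣO = 2.41367; factor = 12/ΣO = 4.97168.
Fe apfu = 0.60005 × 4.97168 = 2.983.

2.983 Fe apfu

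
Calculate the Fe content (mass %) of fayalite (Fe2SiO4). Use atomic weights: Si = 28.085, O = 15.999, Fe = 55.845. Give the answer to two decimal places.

54.81 mass %

M(Fe2SiO4) = 203.771 g/mol.
Fe contributes 2 × 55.845 = 111.690 g per mole.
111.690/203.771 = 0.5481 → 54.81%.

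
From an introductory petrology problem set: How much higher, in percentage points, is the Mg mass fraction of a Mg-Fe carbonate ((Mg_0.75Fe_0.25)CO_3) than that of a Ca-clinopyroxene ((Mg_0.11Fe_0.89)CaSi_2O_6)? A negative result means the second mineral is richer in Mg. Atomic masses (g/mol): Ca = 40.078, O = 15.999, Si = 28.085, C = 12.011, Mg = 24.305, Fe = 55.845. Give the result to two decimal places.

First mineral: 18.229 g Mg in 92.198 g formula = 19.77 wt% Mg.
Second mineral: 2.674 g Mg in 244.618 g formula = 1.09 wt% Mg.
19.77% − 1.09% gives a difference of 18.68 percentage points.

18.68 percentage points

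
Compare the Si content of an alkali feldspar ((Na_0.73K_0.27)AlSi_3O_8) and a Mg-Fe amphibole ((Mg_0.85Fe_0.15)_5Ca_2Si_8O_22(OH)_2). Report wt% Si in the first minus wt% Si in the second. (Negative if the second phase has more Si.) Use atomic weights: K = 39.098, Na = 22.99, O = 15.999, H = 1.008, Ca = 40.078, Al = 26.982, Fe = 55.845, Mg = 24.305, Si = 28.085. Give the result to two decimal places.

4.73 percentage points

M((Na_0.73K_0.27)AlSi_3O_8) = 266.568 g/mol, so wt% Si = 84.255/266.568 × 100 = 31.61%.
M((Mg_0.85Fe_0.15)_5Ca_2Si_8O_22(OH)_2) = 836.008 g/mol, so wt% Si = 224.680/836.008 × 100 = 26.88%.
31.61 − 26.88 = 4.73 pp.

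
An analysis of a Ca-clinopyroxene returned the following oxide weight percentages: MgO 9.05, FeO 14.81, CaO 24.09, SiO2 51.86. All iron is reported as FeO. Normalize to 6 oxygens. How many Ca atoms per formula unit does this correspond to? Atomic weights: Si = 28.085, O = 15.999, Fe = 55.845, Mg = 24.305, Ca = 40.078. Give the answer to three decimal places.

0.997 Ca apfu

MgO: 9.05/40.304 = 0.22454 mol → 0.22454 mol Mg, 0.22454 mol O.
FeO: 14.81/71.844 = 0.20614 mol → 0.20614 mol Fe, 0.20614 mol O.
CaO: 24.09/56.077 = 0.42959 mol → 0.42959 mol Ca, 0.42959 mol O.
SiO2: 51.86/60.083 = 0.86314 mol → 0.86314 mol Si, 1.72628 mol O.
Total oxygen = 2.58655 mol. Normalization factor = 6/2.58655 = 2.31969.
Ca per 6 O = 0.42959 × 2.31969 = 0.997.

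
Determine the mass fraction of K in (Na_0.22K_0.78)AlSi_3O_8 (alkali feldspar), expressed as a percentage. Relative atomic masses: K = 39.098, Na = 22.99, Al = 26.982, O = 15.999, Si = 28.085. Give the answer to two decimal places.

11.10 mass %

M((Na_0.22K_0.78)AlSi_3O_8) = 274.783 g/mol.
K contributes 0.78 × 39.098 = 30.496 g per mole.
30.496/274.783 = 0.1110 → 11.10%.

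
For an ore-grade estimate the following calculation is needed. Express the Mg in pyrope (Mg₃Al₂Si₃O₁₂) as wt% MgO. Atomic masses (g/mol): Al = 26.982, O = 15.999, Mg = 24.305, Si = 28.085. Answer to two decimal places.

Molar mass of Mg₃Al₂Si₃O₁₂ = 3*24.305 + 2*26.982 + 3*28.085 + 12*15.999 = 403.122 g/mol.
Each formula unit contains 3 Mg, equivalent to 3/1 = 3.0000 mol MgO.
M(MgO) = 1×24.305 + 1×15.999 = 40.304 g/mol.
Mass of MgO per formula unit = 3.0000 × 40.304 = 120.912 g.
MgO wt% = 120.912 / 403.122 × 100 = 29.99%.

29.99 wt%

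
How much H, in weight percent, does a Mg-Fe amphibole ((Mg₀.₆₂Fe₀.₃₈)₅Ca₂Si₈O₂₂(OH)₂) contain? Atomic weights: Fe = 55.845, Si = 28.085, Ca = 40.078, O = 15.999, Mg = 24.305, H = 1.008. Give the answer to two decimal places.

M((Mg₀.₆₂Fe₀.₃₈)₅Ca₂Si₈O₂₂(OH)₂) = 872.279 g/mol.
H contributes 2 × 1.008 = 2.016 g per mole.
2.016/872.279 = 0.0023 → 0.23%.

0.23 weight percent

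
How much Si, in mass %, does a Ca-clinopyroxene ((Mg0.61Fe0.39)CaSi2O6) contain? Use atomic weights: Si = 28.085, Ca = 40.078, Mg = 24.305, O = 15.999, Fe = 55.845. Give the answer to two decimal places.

Formula mass = 0.61*24.305 + 0.39*55.845 + 1*40.078 + 2*28.085 + 6*15.999 = 228.848 g/mol, of which 56.170 g is Si.
So Si makes up 56.170/228.848 = 0.2454 of the mass, i.e. 24.54%.

24.54 mass %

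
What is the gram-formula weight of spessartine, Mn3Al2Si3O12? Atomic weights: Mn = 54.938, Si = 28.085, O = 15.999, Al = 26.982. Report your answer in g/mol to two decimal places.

M = 3(54.938) + 2(26.982) + 3(28.085) + 12(15.999)

495.02 g/mol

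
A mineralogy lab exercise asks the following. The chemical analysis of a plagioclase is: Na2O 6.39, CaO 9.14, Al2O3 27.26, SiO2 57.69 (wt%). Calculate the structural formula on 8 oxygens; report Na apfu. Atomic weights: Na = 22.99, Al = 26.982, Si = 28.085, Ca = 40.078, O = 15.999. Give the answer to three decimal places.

0.552 Na apfu

Na2O (M=61.979): mol = 0.10310; Na = 0.20620, O = 0.10310.
CaO (M=56.077): mol = 0.16299; Ca = 0.16299, O = 0.16299.
Al2O3 (M=101.961): mol = 0.26736; Al = 0.53472, O = 0.80208.
SiO2 (M=60.083): mol = 0.96017; Si = 0.96017, O = 1.92034.
ΣO = 2.98851; factor = 8/ΣO = 2.67692.
Na apfu = 0.20620 × 2.67692 = 0.552.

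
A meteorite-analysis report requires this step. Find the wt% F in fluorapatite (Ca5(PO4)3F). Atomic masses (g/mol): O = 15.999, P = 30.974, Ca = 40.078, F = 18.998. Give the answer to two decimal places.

3.77 wt%

M(Ca5(PO4)3F) = 504.298 g/mol.
F contributes 1 × 18.998 = 18.998 g per mole.
18.998/504.298 = 0.0377 → 3.77%.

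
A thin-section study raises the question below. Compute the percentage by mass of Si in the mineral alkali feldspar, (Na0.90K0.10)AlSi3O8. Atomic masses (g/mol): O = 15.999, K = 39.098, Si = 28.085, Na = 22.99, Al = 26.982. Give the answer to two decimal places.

Formula mass = 0.90×22.99 + 0.10×39.098 + 1×26.982 + 3×28.085 + 8×15.999 = 263.830 g/mol, of which 84.255 g is Si.
So Si makes up 84.255/263.830 = 0.3194 of the mass, i.e. 31.94%.

31.94 mass %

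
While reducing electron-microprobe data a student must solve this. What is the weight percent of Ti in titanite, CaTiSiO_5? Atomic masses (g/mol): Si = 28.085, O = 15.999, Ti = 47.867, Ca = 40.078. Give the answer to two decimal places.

Molar mass of CaTiSiO_5: 1*40.078 + 1*47.867 + 1*28.085 + 5*15.999 = 196.025 g/mol.
Mass of Ti per formula unit: 1 × 47.867 = 47.867 g.
Weight fraction Ti = 47.867 / 196.025 = 0.2442.

24.42 wt%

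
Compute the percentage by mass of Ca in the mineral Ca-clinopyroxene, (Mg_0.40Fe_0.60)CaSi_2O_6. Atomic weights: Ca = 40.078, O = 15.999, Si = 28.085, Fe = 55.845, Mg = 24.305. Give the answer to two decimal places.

17.02 weight percent

M((Mg_0.40Fe_0.60)CaSi_2O_6) = 235.471 g/mol.
Ca contributes 1 × 40.078 = 40.078 g per mole.
40.078/235.471 = 0.1702 → 17.02%.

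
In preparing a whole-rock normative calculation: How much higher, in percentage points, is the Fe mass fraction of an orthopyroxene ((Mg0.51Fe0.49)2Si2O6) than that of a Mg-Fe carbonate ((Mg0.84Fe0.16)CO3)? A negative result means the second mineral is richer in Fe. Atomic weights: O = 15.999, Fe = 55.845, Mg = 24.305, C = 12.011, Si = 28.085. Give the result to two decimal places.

13.62 percentage points

Fe in (Mg0.51Fe0.49)2Si2O6: molar mass 231.683 g/mol; 0.98×55.845 = 54.728 g → 23.62 wt%.
Fe in (Mg0.84Fe0.16)CO3: molar mass 89.359 g/mol; 0.16×55.845 = 8.935 g → 10.00 wt%.
Difference = 23.62 − 10.00 = 13.62 percentage points.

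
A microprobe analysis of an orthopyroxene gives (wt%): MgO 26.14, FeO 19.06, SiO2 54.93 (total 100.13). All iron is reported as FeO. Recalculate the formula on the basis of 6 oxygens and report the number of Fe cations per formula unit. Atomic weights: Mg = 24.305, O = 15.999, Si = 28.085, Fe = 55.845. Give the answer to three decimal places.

0.580 Fe apfu

MgO (M=40.304): mol = 0.64857; Mg = 0.64857, O = 0.64857.
FeO (M=71.844): mol = 0.26530; Fe = 0.26530, O = 0.26530.
SiO2 (M=60.083): mol = 0.91424; Si = 0.91424, O = 1.82848.
ΣO = 2.74235; factor = 6/ΣO = 2.18790.
Fe apfu = 0.26530 × 2.18790 = 0.580.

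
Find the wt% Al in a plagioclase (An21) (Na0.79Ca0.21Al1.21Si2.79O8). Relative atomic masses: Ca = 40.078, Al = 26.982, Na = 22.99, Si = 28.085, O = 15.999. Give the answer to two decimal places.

12.29 mass %

M(Na0.79Ca0.21Al1.21Si2.79O8) = 265.576 g/mol.
Al contributes 1.21 × 26.982 = 32.648 g per mole.
32.648/265.576 = 0.1229 → 12.29%.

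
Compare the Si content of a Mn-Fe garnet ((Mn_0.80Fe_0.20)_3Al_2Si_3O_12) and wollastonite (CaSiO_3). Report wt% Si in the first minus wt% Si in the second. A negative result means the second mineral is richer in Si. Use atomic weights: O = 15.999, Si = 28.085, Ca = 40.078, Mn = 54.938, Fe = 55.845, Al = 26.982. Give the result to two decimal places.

-7.18 percentage points

First mineral: 84.255 g Si in 495.565 g formula = 17.00 wt% Si.
Second mineral: 28.085 g Si in 116.160 g formula = 24.18 wt% Si.
17.00% − 24.18% gives a difference of -7.18 percentage points.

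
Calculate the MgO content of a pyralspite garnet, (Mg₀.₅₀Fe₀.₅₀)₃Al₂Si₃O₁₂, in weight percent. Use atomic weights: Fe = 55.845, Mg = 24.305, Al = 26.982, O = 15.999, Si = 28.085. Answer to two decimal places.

M((Mg₀.₅₀Fe₀.₅₀)₃Al₂Si₃O₁₂) = 450.432 g/mol; M(MgO) = 40.304 g/mol.
Moles MgO per formula unit = 1.50 Mg ÷ 1 = 1.5000.
MgO fraction = (1.5000 × 40.304) / 450.432 = 60.456/450.432 = 0.1342.

13.42 wt%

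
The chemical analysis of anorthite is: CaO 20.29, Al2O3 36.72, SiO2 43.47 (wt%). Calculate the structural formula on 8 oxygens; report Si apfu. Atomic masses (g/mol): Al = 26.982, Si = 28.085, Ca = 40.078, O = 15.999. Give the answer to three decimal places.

20.29 wt% CaO ÷ 56.077 g/mol = 0.36182 mol, giving 0.36182 Ca and 0.36182 O.
36.72 wt% Al2O3 ÷ 101.961 g/mol = 0.36014 mol, giving 0.72028 Al and 1.08042 O.
43.47 wt% SiO2 ÷ 60.083 g/mol = 0.72350 mol, giving 0.72350 Si and 1.44700 O.
Oxygen sums to 2.88924; scaling by 8/2.88924 = 2.76889 puts the formula on 8 O.
Si: 0.72350 × 2.76889 = 2.003 atoms per formula unit.

2.003 Si apfu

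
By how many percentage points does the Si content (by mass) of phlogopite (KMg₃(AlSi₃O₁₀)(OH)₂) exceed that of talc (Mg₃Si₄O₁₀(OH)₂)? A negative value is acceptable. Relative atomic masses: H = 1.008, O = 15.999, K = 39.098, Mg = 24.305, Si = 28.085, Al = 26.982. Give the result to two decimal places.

-9.43 percentage points

M(KMg₃(AlSi₃O₁₀)(OH)₂) = 417.254 g/mol, so wt% Si = 84.255/417.254 × 100 = 20.19%.
M(Mg₃Si₄O₁₀(OH)₂) = 379.259 g/mol, so wt% Si = 112.340/379.259 × 100 = 29.62%.
20.19 − 29.62 = -9.43 pp.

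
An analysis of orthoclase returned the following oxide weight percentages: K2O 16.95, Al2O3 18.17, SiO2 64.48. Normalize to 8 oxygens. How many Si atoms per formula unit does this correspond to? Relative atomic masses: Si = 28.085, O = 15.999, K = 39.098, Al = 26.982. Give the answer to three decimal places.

16.95 wt% K2O ÷ 94.195 g/mol = 0.17995 mol, giving 0.35990 K and 0.17995 O.
18.17 wt% Al2O3 ÷ 101.961 g/mol = 0.17821 mol, giving 0.35642 Al and 0.53463 O.
64.48 wt% SiO2 ÷ 60.083 g/mol = 1.07318 mol, giving 1.07318 Si and 2.14636 O.
Oxygen sums to 2.86094; scaling by 8/2.86094 = 2.79628 puts the formula on 8 O.
Si: 1.07318 × 2.79628 = 3.001 atoms per formula unit.

3.001 Si apfu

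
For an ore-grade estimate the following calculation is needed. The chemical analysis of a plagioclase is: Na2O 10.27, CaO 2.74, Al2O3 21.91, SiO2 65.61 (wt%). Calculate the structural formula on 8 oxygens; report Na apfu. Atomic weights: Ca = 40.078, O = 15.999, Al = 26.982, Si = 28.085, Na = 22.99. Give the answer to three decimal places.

Na2O (M=61.979): mol = 0.16570; Na = 0.33140, O = 0.16570.
CaO (M=56.077): mol = 0.04886; Ca = 0.04886, O = 0.04886.
Al2O3 (M=101.961): mol = 0.21489; Al = 0.42978, O = 0.64467.
SiO2 (M=60.083): mol = 1.09199; Si = 1.09199, O = 2.18398.
ΣO = 3.04321; factor = 8/ΣO = 2.62880.
Na apfu = 0.33140 × 2.62880 = 0.871.

0.871 Na apfu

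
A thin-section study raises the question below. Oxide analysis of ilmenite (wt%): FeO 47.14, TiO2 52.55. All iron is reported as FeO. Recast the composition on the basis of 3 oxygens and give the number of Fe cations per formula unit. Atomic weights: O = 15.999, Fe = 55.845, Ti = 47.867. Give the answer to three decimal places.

0.998 Fe apfu

47.14 wt% FeO ÷ 71.844 g/mol = 0.65614 mol, giving 0.65614 Fe and 0.65614 O.
52.55 wt% TiO2 ÷ 79.865 g/mol = 0.65799 mol, giving 0.65799 Ti and 1.31598 O.
Oxygen sums to 1.97212; scaling by 3/1.97212 = 1.52121 puts the formula on 3 O.
Fe: 0.65614 × 1.52121 = 0.998 atoms per formula unit.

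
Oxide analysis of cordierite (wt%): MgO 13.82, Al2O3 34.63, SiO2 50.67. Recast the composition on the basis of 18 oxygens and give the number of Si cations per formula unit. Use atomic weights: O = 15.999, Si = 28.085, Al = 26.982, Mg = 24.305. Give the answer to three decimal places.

MgO: 13.82/40.304 = 0.34289 mol → 0.34289 mol Mg, 0.34289 mol O.
Al2O3: 34.63/101.961 = 0.33964 mol → 0.67928 mol Al, 1.01892 mol O.
SiO2: 50.67/60.083 = 0.84333 mol → 0.84333 mol Si, 1.68666 mol O.
Total oxygen = 3.04847 mol. Normalization factor = 18/3.04847 = 5.90460.
Si per 18 O = 0.84333 × 5.90460 = 4.980.

4.980 Si apfu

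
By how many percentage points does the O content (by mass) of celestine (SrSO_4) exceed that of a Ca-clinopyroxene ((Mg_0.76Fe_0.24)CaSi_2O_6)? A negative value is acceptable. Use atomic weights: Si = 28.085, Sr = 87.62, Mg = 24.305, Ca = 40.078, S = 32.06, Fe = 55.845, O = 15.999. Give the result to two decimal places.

First mineral: 63.996 g O in 183.676 g formula = 34.84 wt% O.
Second mineral: 95.994 g O in 224.117 g formula = 42.83 wt% O.
34.84% − 42.83% gives a difference of -7.99 percentage points.

-7.99 percentage points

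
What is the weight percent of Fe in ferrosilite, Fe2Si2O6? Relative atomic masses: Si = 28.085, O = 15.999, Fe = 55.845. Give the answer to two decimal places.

42.33 wt%

Molar mass of Fe2Si2O6: 2×55.845 + 2×28.085 + 6×15.999 = 263.854 g/mol.
Mass of Fe per formula unit: 2 × 55.845 = 111.690 g.
Weight fraction Fe = 111.690 / 263.854 = 0.4233.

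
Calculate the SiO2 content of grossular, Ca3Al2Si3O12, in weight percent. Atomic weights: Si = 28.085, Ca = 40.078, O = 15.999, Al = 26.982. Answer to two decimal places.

Formula mass = 450.441 g/mol.
3 Si → 3.0000 mol SiO2 per formula unit; M(SiO2) = 60.083, so SiO2 mass = 180.249 g.
180.249/450.441 × 100 = 40.02 wt%.

40.02 wt%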